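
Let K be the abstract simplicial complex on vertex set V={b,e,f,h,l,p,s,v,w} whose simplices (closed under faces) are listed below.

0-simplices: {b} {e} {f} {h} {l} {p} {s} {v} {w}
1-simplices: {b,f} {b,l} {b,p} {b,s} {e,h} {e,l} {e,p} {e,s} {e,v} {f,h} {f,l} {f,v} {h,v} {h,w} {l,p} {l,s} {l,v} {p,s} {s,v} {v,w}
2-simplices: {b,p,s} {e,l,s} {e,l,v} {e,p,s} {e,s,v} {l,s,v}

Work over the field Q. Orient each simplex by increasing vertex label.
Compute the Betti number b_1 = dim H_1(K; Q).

n_0=9 n_1=20 n_2=6  [Q]
∂1: piv[bf,bl,bp,bs,eh,el,ev,hw] rk=8  ker:ep,es,fh,fl,fv,hv,lp,ls,lv,ps,sv,vw
∂2: piv[bps,els,elv,eps,esv] rk=5  ker:lsv
b_1=(20−8)−5=7

b_1=7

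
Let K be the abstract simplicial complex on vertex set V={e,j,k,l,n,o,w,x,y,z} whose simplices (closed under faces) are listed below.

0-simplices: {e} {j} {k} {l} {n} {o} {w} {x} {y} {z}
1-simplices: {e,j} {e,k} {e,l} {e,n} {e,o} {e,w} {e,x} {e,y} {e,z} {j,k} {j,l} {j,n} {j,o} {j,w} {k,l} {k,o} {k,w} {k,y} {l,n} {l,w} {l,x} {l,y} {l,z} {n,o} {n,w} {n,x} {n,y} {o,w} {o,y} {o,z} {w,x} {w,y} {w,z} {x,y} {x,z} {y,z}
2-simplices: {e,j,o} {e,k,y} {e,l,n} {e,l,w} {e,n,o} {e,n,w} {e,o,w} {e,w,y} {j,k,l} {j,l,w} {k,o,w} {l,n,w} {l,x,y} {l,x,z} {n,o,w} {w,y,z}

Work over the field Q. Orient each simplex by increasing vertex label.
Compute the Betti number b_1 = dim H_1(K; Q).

n_0=10 n_1=36 n_2=16  [Q]
∂1: piv[ej,ek,el,en,eo,ew,ex,ey,ez] rk=9  ker:jk,jl,jn,jo,jw,kl,ko,kw,ky,ln,lw,lx,ly,lz,no,nw,nx,ny,ow,oy,oz,wx,wy,wz,xy,xz,yz
∂2: piv[ejo,eky,eln,elw,eno,enw,eow,ewy,jkl,jlw,kow,lxy,lxz,wyz] rk=14  ker:lnw,now
b_1=(36−9)−14=13

b_1=13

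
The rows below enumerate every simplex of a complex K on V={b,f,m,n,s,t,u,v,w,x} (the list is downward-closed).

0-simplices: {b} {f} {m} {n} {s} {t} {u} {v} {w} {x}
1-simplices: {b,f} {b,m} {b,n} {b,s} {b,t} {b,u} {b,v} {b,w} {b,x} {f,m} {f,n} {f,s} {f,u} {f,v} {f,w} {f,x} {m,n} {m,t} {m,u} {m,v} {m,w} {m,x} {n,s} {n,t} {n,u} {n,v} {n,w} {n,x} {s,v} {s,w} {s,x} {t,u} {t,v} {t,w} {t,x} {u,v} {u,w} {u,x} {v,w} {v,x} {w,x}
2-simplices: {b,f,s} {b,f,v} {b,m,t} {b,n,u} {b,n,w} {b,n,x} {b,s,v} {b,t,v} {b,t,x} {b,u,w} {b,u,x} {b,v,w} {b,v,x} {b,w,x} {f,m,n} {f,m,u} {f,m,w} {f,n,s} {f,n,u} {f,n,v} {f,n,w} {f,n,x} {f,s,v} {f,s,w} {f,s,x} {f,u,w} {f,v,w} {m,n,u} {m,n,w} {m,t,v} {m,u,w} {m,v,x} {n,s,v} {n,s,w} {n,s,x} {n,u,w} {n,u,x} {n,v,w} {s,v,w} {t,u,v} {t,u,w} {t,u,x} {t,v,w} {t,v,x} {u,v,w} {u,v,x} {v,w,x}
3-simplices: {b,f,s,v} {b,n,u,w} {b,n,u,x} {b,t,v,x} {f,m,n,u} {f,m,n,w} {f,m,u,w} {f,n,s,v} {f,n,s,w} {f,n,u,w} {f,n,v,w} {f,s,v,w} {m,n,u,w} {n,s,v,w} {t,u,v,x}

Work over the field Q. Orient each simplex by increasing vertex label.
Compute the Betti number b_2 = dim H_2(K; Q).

n_0=10 n_1=41 n_2=47 n_3=15  [Q]
∂1: piv[bf,bm,bn,bs,bt,bu,bv,bw,bx] rk=9  ker:fm,fn,fs,fu,fv,fw,fx,mn,mt,mu,mv,mw,mx,ns,nt,nu,nv,nw,nx,sv,sw,sx,tu,tv,tw,tx,uv,uw,ux,vw,vx,wx
∂2: piv[bfs,bfv,bmt,bnu,bnw,bnx,bsv,btv,btx,buw,bux,bvw,bvx,bwx,fmn,fmu,fmw,fns,fnu,fnv,fnw,fnx,fsw,fsx,fvw,mtv,mvx,tuv,tuw,tux] rk=30  ker:fsv,fuw,mnu,mnw,muw,nsv,nsw,nsx,nuw,nux,nvw,svw,tvw,tvx,uvw,uvx,vwx
∂3: piv[bfsv,bnuw,bnux,btvx,fmnu,fmnw,fmuw,fnsv,fnsw,fnuw,fnvw,fsvw,tuvx] rk=13  ker:mnuw,nsvw
b_2=(47−30)−13=4

b_2=4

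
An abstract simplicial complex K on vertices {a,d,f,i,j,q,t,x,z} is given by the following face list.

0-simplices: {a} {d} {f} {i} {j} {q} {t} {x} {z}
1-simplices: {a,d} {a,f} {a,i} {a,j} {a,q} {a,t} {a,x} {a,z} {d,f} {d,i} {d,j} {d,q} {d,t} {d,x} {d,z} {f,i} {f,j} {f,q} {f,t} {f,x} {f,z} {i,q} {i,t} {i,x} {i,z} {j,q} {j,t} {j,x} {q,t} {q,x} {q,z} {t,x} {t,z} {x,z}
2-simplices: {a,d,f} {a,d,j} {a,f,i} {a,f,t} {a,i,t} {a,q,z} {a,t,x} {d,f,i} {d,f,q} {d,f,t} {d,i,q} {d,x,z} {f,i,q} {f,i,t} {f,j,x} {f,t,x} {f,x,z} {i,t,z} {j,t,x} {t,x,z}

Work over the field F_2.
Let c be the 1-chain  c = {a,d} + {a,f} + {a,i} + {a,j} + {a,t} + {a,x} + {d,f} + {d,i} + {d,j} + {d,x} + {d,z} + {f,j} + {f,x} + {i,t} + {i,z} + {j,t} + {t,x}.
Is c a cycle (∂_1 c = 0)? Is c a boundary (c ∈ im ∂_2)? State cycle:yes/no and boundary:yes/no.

cycle:yes boundary:yes

n_0=9 n_1=34 n_2=20  [Z2]
∂1: piv[ad,af,ai,aj,aq,at,ax,az] rk=8  ker:df,di,dj,dq,dt,dx,dz,fi,fj,fq,ft,fx,fz,iq,it,ix,iz,jq,jt,jx,qt,qx,qz,tx,tz,xz
∂2: piv[adf,adj,afi,aft,ait,aqz,atx,dfi,dfq,dft,diq,dxz,fjx,ftx,fxz,itz,jtx,txz] rk=18  ker:fiq,fit
∂1c = 0
c vs im∂2: reduces to 0 ⇒ boundary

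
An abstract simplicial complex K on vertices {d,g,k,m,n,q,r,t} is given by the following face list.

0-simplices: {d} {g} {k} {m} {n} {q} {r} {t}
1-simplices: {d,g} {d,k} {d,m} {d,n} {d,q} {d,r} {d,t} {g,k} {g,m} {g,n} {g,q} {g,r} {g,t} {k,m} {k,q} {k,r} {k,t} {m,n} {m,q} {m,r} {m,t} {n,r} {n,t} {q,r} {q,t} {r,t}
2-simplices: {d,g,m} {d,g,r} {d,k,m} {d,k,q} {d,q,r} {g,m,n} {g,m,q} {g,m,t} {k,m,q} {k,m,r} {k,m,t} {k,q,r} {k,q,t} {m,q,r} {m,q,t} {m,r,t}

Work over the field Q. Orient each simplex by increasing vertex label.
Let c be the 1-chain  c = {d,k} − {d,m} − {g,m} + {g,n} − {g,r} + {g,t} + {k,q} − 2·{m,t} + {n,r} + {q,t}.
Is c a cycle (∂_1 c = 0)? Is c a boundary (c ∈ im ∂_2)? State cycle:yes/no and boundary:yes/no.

n_0=8 n_1=26 n_2=16  [Q]
∂1: piv[dg,dk,dm,dn,dq,dr,dt] rk=7  ker:gk,gm,gn,gq,gr,gt,km,kq,kr,kt,mn,mq,mr,mt,nr,nt,qr,qt,rt
∂2: piv[dgm,dgr,dkm,dkq,dqr,gmn,gmq,gmt,kmq,kmr,kmt,kqr,kqt,mrt] rk=14  ker:mqr,mqt
∂1c = 0
c vs im∂2: residual ≠ 0 ⇒ not boundary

cycle:yes boundary:no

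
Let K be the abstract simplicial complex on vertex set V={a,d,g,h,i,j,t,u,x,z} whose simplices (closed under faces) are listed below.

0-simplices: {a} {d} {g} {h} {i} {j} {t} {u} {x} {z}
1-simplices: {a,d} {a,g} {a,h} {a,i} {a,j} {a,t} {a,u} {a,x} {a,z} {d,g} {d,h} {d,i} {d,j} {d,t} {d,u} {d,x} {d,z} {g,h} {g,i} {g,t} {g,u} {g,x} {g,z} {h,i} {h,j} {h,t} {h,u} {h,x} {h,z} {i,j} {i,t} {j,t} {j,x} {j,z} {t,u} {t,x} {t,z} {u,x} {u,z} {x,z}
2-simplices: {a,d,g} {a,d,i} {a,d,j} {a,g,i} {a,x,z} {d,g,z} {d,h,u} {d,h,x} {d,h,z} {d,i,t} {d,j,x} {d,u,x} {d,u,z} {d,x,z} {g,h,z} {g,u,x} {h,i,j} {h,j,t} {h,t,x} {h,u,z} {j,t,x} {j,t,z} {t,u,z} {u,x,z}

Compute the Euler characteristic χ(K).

χ(K)=-6

n_0=10 n_1=40 n_2=24
χ=+10−40+24=-6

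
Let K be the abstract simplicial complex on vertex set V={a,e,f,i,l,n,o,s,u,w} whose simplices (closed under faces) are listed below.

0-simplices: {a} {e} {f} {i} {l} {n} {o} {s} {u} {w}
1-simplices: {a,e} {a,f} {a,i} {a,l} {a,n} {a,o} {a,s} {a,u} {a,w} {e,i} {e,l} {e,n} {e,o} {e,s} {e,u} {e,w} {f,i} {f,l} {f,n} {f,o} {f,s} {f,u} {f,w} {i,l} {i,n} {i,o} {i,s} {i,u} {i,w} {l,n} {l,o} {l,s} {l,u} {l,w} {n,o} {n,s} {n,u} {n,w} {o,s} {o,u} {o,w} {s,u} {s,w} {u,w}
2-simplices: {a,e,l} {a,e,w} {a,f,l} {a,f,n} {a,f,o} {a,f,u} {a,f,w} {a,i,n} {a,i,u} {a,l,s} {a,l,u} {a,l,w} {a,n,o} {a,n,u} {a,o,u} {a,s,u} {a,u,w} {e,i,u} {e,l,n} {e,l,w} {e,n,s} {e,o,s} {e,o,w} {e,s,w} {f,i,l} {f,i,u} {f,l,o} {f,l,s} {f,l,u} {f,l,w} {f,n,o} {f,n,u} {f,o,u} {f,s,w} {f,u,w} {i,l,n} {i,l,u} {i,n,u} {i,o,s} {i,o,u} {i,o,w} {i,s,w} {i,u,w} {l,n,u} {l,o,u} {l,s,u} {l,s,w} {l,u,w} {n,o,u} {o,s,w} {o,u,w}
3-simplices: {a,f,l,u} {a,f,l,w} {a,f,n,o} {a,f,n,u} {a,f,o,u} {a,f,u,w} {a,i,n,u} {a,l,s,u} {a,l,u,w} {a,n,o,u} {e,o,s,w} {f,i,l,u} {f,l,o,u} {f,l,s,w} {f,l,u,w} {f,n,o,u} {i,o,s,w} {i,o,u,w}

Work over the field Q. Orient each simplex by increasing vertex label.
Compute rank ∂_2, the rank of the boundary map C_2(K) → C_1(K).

rank∂_2=33

n_0=10 n_1=44 n_2=51 n_3=18  [Q]
∂1: piv[ae,af,ai,al,an,ao,as,au,aw] rk=9  ker:ei,el,en,eo,es,eu,ew,fi,fl,fn,fo,fs,fu,fw,il,in,io,is,iu,iw,ln,lo,ls,lu,lw,no,ns,nu,nw,os,ou,ow,su,sw,uw
∂2: piv[ael,aew,afl,afn,afo,afu,afw,ain,aiu,als,alu,alw,ano,anu,aou,asu,auw,eiu,eln,ens,eos,eow,esw,fil,fiu,flo,fls,fsw,iln,ios,iou,iow,iuw] rk=33  ker:elw,flu,flw,fno,fnu,fou,fuw,ilu,inu,isw,lnu,lou,lsu,lsw,luw,nou,osw,ouw
∂3: piv[aflu,aflw,afno,afnu,afou,afuw,ainu,alsu,aluw,anou,eosw,filu,flou,flsw,iosw,iouw] rk=16  ker:fluw,fnou
rk∂_2=33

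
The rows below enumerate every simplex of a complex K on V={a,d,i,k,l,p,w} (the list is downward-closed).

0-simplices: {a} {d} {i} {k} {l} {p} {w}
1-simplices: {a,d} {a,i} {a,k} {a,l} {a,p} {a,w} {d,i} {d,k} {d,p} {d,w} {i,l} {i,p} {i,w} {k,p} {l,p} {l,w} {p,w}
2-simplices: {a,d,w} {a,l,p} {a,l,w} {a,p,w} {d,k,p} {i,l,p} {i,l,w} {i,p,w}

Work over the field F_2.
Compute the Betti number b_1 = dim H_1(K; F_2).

n_0=7 n_1=17 n_2=8  [Z2]
∂1: piv[ad,ai,ak,al,ap,aw] rk=6  ker:di,dk,dp,dw,il,ip,iw,kp,lp,lw,pw
∂2: piv[adw,alp,alw,apw,dkp,ilp,ilw] rk=7  ker:ipw
b_1=(17−6)−7=4

b_1=4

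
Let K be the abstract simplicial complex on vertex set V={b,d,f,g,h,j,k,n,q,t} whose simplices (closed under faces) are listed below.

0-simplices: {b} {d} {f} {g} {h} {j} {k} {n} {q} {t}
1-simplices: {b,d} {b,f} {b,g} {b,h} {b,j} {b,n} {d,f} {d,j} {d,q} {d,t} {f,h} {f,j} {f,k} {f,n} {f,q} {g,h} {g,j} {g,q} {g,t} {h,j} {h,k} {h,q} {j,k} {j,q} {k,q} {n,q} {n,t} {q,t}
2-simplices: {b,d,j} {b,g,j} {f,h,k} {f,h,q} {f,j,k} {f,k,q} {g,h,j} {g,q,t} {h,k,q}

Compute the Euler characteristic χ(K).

χ(K)=-9

n_0=10 n_1=28 n_2=9
χ=+10−28+9=-9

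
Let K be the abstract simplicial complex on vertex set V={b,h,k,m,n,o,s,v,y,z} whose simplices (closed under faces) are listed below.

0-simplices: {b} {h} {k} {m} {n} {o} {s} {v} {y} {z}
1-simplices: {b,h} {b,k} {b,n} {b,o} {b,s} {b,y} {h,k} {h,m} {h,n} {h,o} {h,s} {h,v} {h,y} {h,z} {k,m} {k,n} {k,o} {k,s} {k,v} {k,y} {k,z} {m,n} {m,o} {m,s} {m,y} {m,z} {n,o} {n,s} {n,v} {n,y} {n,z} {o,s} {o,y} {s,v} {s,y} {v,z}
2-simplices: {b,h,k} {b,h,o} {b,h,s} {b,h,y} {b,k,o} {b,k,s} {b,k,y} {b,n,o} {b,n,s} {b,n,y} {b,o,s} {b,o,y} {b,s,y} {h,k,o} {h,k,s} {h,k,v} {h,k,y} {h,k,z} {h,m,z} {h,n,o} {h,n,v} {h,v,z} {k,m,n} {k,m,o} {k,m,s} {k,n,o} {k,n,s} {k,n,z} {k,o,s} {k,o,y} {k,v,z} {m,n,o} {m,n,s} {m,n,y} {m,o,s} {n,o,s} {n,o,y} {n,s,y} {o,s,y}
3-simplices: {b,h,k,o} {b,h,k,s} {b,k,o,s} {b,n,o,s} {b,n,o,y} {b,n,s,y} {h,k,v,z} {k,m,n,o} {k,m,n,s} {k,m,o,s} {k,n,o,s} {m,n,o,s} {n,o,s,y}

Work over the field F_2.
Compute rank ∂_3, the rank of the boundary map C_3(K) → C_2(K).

n_0=10 n_1=36 n_2=39 n_3=13  [Z2]
∂1: piv[bh,bk,bn,bo,bs,by,hm,hv,hz] rk=9  ker:hk,hn,ho,hs,hy,km,kn,ko,ks,kv,ky,kz,mn,mo,ms,my,mz,no,ns,nv,ny,nz,os,oy,sv,sy,vz
∂2: piv[bhk,bho,bhs,bhy,bko,bks,bky,bno,bns,bny,bos,boy,bsy,hkv,hkz,hmz,hno,hnv,hvz,kmn,kmo,kms,kno,knz,mny] rk=25  ker:hko,hks,hky,kns,kos,koy,kvz,mno,mns,mos,nos,noy,nsy,osy
∂3: piv[bhko,bhks,bkos,bnos,bnoy,bnsy,hkvz,kmno,kmns,kmos,knos,nosy] rk=12  ker:mnos
rk∂_3=12

rank∂_3=12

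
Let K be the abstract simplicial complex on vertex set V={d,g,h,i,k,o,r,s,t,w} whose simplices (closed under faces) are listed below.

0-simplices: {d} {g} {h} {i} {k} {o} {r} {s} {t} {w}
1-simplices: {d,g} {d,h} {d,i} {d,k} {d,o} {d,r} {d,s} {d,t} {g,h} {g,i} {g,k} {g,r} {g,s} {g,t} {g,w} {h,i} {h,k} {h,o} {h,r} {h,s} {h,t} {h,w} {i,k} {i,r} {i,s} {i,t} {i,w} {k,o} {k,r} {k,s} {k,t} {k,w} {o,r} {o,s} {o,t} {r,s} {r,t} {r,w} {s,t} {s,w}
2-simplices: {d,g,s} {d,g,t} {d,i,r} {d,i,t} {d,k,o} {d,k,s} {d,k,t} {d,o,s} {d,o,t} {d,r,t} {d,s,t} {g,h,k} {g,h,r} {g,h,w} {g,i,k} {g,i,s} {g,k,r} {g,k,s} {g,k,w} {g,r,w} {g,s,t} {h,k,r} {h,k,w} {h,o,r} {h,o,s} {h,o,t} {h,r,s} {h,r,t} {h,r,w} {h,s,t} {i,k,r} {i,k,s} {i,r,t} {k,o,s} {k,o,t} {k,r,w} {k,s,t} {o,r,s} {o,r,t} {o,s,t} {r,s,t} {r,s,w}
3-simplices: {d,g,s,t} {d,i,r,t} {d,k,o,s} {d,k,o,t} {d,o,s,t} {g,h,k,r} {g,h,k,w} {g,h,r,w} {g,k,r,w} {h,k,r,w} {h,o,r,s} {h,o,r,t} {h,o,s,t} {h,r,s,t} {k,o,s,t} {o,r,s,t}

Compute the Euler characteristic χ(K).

n_0=10 n_1=40 n_2=42 n_3=16
χ=+10−40+42−16=-4

χ(K)=-4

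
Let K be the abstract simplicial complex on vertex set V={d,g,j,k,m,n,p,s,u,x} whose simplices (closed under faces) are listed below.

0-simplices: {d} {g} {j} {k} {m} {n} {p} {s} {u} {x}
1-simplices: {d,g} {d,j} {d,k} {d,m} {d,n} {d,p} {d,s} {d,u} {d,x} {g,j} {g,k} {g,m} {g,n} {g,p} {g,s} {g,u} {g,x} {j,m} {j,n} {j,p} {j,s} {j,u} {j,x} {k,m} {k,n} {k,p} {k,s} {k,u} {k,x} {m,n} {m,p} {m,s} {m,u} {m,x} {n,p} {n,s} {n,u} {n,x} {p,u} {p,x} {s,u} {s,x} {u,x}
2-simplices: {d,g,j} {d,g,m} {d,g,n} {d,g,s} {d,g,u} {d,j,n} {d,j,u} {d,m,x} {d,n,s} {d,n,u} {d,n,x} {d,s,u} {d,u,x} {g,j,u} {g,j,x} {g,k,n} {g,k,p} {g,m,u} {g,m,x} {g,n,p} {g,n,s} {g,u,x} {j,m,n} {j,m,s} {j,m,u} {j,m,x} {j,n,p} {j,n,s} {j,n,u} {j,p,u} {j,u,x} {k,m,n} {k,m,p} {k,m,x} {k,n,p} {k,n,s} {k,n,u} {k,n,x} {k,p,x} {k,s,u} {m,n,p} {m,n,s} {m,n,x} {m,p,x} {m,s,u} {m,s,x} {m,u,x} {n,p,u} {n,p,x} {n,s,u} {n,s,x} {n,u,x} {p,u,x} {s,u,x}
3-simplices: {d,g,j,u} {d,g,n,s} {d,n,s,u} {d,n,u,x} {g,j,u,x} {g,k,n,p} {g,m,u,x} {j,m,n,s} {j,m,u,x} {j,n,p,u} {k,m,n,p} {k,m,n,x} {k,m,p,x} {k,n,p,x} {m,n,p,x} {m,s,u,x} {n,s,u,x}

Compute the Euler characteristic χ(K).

χ(K)=4

n_0=10 n_1=43 n_2=54 n_3=17
χ=+10−43+54−17=4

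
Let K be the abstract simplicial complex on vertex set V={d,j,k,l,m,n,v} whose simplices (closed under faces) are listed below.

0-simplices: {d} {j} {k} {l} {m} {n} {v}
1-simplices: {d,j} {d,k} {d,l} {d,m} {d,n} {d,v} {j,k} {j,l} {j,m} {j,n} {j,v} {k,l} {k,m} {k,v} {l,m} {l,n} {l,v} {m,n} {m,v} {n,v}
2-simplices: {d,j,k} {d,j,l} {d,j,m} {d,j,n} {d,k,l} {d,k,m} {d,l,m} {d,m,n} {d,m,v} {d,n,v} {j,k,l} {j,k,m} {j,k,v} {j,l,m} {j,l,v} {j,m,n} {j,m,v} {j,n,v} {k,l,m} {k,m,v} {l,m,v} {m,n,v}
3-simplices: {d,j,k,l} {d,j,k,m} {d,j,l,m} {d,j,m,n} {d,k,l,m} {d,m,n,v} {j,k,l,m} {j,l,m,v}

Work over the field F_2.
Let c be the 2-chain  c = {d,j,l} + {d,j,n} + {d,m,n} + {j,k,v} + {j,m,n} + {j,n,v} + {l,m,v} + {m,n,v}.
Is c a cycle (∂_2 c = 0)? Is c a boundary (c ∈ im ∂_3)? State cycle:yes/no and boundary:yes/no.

cycle:no boundary:no

n_0=7 n_1=20 n_2=22 n_3=8  [Z2]
∂1: piv[dj,dk,dl,dm,dn,dv] rk=6  ker:jk,jl,jm,jn,jv,kl,km,kv,lm,ln,lv,mn,mv,nv
∂2: piv[djk,djl,djm,djn,dkl,dkm,dlm,dmn,dmv,dnv,jkv,jlv,jmv] rk=13  ker:jkl,jkm,jlm,jmn,jnv,klm,kmv,lmv,mnv
∂3: piv[djkl,djkm,djlm,djmn,dklm,dmnv,jlmv] rk=7  ker:jklm
∂2c = {d,l} + {d,m} + {j,k} + {j,l} + {j,m} + {j,n} + {k,v} + {l,m} + {l,v} + {m,n}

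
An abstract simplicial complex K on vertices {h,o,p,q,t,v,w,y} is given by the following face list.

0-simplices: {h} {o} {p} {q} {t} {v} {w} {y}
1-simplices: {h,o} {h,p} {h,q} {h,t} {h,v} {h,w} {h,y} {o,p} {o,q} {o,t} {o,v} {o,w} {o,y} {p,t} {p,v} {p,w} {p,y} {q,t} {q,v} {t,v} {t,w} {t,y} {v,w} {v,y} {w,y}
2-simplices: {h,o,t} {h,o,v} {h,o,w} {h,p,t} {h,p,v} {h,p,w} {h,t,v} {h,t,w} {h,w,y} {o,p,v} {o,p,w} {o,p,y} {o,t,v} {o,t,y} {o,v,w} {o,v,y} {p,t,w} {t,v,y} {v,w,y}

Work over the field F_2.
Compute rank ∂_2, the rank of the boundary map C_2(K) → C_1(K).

n_0=8 n_1=25 n_2=19  [Z2]
∂1: piv[ho,hp,hq,ht,hv,hw,hy] rk=7  ker:op,oq,ot,ov,ow,oy,pt,pv,pw,py,qt,qv,tv,tw,ty,vw,vy,wy
∂2: piv[hot,hov,how,hpt,hpv,hpw,htv,htw,hwy,opv,opy,oty,ovw,ovy,vwy] rk=15  ker:opw,otv,ptw,tvy
rk∂_2=15

rank∂_2=15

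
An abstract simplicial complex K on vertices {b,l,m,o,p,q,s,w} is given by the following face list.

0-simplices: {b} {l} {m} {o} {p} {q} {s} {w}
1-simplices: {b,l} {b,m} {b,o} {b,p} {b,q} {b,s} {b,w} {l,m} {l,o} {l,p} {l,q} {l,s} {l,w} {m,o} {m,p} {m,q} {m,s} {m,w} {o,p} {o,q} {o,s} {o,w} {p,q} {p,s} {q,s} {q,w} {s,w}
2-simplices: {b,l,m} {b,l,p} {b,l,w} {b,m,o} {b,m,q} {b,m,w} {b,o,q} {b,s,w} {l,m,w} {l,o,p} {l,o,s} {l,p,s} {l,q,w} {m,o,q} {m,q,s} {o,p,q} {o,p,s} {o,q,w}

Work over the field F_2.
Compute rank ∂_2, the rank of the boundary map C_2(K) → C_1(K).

n_0=8 n_1=27 n_2=18  [Z2]
∂1: piv[bl,bm,bo,bp,bq,bs,bw] rk=7  ker:lm,lo,lp,lq,ls,lw,mo,mp,mq,ms,mw,op,oq,os,ow,pq,ps,qs,qw,sw
∂2: piv[blm,blp,blw,bmo,bmq,bmw,boq,bsw,lop,los,lps,lqw,mqs,opq,oqw] rk=15  ker:lmw,moq,ops
rk∂_2=15

rank∂_2=15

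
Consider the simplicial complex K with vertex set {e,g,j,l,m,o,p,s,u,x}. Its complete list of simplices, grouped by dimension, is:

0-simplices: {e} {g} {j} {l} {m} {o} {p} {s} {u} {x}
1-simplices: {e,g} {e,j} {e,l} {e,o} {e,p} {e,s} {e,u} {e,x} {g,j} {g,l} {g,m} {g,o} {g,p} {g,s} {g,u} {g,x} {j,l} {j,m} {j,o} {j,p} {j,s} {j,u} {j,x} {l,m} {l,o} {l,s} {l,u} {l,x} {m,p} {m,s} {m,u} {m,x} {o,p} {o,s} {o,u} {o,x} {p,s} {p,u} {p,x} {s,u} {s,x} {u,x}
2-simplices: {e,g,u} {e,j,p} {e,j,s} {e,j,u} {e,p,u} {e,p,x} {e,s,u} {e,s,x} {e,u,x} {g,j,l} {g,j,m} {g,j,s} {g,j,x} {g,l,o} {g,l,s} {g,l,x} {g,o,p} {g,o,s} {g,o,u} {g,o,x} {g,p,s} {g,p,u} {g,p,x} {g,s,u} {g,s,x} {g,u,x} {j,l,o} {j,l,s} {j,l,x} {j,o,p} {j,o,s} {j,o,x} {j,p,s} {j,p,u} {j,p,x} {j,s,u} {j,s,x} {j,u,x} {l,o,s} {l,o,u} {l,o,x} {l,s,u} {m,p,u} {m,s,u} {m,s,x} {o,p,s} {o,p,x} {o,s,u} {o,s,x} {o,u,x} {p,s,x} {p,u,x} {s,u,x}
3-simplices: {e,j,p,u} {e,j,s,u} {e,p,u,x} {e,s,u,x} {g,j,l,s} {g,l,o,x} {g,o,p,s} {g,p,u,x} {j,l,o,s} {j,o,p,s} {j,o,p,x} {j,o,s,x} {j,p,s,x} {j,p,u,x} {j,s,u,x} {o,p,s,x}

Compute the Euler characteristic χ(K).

n_0=10 n_1=42 n_2=53 n_3=16
χ=+10−42+53−16=5

χ(K)=5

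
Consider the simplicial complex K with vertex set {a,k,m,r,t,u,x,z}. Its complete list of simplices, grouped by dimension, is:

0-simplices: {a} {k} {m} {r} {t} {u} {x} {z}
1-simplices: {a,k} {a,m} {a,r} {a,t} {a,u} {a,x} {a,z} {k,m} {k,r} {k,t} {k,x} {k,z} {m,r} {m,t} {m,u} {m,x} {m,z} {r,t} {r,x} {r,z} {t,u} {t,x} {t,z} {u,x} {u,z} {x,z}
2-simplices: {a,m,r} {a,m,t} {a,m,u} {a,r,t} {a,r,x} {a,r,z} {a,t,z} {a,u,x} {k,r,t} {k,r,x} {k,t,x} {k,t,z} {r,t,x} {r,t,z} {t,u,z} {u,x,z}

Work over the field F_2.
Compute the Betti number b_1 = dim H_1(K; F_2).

n_0=8 n_1=26 n_2=16  [Z2]
∂1: piv[ak,am,ar,at,au,ax,az] rk=7  ker:km,kr,kt,kx,kz,mr,mt,mu,mx,mz,rt,rx,rz,tu,tx,tz,ux,uz,xz
∂2: piv[amr,amt,amu,art,arx,arz,atz,aux,krt,krx,ktx,ktz,tuz,uxz] rk=14  ker:rtx,rtz
b_1=(26−7)−14=5

b_1=5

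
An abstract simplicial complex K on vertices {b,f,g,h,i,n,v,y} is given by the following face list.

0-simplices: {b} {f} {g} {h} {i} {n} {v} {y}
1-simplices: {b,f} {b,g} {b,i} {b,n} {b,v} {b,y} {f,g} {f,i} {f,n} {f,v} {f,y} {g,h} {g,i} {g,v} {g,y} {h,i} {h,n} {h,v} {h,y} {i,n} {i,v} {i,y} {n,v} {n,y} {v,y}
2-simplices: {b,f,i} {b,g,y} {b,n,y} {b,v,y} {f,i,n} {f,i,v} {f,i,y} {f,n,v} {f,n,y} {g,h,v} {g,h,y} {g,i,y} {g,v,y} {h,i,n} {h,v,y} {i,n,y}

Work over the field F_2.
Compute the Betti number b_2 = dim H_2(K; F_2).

b_2=2

n_0=8 n_1=25 n_2=16  [Z2]
∂1: piv[bf,bg,bi,bn,bv,by,gh] rk=7  ker:fg,fi,fn,fv,fy,gi,gv,gy,hi,hn,hv,hy,in,iv,iy,nv,ny,vy
∂2: piv[bfi,bgy,bny,bvy,fin,fiv,fiy,fnv,fny,ghv,ghy,giy,gvy,hin] rk=14  ker:hvy,iny
b_2=(16−14)−0=2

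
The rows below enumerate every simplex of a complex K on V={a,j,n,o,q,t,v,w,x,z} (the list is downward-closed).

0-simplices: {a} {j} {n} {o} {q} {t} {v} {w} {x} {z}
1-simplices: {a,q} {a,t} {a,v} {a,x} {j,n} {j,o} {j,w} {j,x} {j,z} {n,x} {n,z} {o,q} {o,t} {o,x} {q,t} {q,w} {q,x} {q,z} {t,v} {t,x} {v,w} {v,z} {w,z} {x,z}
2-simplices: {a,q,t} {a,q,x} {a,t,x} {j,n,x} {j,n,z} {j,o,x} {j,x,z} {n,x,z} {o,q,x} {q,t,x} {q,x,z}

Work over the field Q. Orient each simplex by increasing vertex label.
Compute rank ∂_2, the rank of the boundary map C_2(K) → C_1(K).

n_0=10 n_1=24 n_2=11  [Q]
∂1: piv[aq,at,av,ax,jn,jo,jw,jx,jz] rk=9  ker:nx,nz,oq,ot,ox,qt,qw,qx,qz,tv,tx,vw,vz,wz,xz
∂2: piv[aqt,aqx,atx,jnx,jnz,jox,jxz,oqx,qxz] rk=9  ker:nxz,qtx
rk∂_2=9

rank∂_2=9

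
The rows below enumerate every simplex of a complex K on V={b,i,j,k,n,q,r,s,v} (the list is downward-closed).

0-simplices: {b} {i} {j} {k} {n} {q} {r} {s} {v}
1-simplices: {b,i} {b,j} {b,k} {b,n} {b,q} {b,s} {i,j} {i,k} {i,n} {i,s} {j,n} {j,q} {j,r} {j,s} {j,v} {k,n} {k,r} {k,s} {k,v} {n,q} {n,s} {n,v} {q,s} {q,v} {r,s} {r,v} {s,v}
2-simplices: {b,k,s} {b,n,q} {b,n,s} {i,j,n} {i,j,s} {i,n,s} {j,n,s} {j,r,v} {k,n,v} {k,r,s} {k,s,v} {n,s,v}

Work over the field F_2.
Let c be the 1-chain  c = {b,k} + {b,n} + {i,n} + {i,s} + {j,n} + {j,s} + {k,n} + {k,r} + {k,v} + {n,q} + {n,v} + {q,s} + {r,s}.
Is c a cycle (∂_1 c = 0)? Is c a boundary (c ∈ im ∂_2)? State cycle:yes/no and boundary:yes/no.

n_0=9 n_1=27 n_2=12  [Z2]
∂1: piv[bi,bj,bk,bn,bq,bs,jr,jv] rk=8  ker:ij,ik,in,is,jn,jq,js,kn,kr,ks,kv,nq,ns,nv,qs,qv,rs,rv,sv
∂2: piv[bks,bnq,bns,ijn,ijs,ins,jrv,knv,krs,ksv,nsv] rk=11  ker:jns
∂1c = 0
c vs im∂2: residual ≠ 0 ⇒ not boundary

cycle:yes boundary:no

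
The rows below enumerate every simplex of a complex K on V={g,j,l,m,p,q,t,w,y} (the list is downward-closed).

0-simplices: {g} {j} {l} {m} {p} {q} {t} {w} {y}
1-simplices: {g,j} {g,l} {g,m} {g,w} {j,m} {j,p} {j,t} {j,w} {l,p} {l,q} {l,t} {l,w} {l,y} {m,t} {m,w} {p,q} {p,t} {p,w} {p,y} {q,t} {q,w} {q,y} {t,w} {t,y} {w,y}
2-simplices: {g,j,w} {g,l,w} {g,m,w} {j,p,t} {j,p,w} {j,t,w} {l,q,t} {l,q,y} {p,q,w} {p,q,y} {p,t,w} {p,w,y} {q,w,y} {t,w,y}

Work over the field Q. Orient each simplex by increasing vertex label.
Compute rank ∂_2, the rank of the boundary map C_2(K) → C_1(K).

n_0=9 n_1=25 n_2=14  [Q]
∂1: piv[gj,gl,gm,gw,jp,jt,lq,ly] rk=8  ker:jm,jw,lp,lt,lw,mt,mw,pq,pt,pw,py,qt,qw,qy,tw,ty,wy
∂2: piv[gjw,glw,gmw,jpt,jpw,jtw,lqt,lqy,pqw,pqy,pwy,twy] rk=12  ker:ptw,qwy
rk∂_2=12

rank∂_2=12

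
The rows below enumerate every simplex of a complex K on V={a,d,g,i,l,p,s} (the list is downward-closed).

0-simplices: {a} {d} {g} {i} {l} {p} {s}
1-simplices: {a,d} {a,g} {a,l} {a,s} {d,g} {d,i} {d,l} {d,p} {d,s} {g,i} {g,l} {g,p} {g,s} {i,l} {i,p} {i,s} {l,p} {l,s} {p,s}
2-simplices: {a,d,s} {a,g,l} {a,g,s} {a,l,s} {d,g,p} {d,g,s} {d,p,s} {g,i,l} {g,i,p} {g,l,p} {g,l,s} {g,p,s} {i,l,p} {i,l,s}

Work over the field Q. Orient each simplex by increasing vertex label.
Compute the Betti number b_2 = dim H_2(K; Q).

n_0=7 n_1=19 n_2=14  [Q]
∂1: piv[ad,ag,al,as,di,dp] rk=6  ker:dg,dl,ds,gi,gl,gp,gs,il,ip,is,lp,ls,ps
∂2: piv[ads,agl,ags,als,dgp,dgs,dps,gil,gip,glp,ils] rk=11  ker:gls,gps,ilp
b_2=(14−11)−0=3

b_2=3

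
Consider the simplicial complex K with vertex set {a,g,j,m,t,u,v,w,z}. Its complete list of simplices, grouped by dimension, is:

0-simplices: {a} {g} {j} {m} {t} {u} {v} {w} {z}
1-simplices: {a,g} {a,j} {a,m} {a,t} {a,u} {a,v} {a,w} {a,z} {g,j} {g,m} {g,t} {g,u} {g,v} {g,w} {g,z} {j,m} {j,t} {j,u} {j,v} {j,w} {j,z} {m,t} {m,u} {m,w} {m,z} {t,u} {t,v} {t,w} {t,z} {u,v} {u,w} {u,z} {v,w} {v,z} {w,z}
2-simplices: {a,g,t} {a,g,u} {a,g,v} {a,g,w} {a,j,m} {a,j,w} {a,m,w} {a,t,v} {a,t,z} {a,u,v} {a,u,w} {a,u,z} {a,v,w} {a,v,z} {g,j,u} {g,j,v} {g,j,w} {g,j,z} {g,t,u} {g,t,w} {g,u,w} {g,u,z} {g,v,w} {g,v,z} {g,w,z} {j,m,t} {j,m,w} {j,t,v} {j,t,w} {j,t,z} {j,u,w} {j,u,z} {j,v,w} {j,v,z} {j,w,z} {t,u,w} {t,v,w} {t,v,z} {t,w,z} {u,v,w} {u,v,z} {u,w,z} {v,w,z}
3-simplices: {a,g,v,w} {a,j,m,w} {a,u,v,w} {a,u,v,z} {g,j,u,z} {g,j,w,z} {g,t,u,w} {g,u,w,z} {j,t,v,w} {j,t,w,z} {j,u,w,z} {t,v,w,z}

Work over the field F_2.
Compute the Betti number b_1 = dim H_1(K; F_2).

n_0=9 n_1=35 n_2=43 n_3=12  [Z2]
∂1: piv[ag,aj,am,at,au,av,aw,az] rk=8  ker:gj,gm,gt,gu,gv,gw,gz,jm,jt,ju,jv,jw,jz,mt,mu,mw,mz,tu,tv,tw,tz,uv,uw,uz,vw,vz,wz
∂2: piv[agt,agu,agv,agw,ajm,ajw,amw,atv,atz,auv,auw,auz,avw,avz,gju,gjv,gjw,gjz,gtu,gtw,guz,gwz,jmt,jtv] rk=24  ker:guw,gvw,gvz,jmw,jtw,jtz,juw,juz,jvw,jvz,jwz,tuw,tvw,tvz,twz,uvw,uvz,uwz,vwz
∂3: piv[agvw,ajmw,auvw,auvz,gjuz,gjwz,gtuw,guwz,jtvw,jtwz,juwz,tvwz] rk=12
b_1=(35−8)−24=3

b_1=3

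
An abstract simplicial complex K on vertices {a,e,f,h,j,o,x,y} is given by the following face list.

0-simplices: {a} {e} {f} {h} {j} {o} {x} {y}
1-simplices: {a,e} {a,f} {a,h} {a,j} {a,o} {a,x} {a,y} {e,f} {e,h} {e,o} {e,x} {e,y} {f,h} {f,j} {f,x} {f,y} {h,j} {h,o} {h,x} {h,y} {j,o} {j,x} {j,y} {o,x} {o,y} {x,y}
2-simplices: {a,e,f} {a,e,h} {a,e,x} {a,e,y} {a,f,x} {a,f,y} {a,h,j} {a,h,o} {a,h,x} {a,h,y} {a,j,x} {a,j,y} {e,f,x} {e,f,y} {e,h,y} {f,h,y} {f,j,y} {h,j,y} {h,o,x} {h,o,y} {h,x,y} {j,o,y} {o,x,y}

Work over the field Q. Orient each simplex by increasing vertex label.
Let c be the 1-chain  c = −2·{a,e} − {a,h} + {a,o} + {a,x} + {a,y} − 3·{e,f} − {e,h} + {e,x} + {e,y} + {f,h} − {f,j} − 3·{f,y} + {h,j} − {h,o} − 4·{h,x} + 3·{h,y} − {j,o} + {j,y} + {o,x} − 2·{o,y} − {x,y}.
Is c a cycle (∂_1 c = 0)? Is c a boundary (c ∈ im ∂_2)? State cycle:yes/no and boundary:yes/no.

n_0=8 n_1=26 n_2=23  [Q]
∂1: piv[ae,af,ah,aj,ao,ax,ay] rk=7  ker:ef,eh,eo,ex,ey,fh,fj,fx,fy,hj,ho,hx,hy,jo,jx,jy,ox,oy,xy
∂2: piv[aef,aeh,aex,aey,afx,afy,ahj,aho,ahx,ahy,ajx,ajy,fhy,fjy,hox,hoy,hxy,joy] rk=18  ker:efx,efy,ehy,hjy,oxy
∂1c = 0
c vs im∂2: reduces to 0 ⇒ boundary

cycle:yes boundary:yes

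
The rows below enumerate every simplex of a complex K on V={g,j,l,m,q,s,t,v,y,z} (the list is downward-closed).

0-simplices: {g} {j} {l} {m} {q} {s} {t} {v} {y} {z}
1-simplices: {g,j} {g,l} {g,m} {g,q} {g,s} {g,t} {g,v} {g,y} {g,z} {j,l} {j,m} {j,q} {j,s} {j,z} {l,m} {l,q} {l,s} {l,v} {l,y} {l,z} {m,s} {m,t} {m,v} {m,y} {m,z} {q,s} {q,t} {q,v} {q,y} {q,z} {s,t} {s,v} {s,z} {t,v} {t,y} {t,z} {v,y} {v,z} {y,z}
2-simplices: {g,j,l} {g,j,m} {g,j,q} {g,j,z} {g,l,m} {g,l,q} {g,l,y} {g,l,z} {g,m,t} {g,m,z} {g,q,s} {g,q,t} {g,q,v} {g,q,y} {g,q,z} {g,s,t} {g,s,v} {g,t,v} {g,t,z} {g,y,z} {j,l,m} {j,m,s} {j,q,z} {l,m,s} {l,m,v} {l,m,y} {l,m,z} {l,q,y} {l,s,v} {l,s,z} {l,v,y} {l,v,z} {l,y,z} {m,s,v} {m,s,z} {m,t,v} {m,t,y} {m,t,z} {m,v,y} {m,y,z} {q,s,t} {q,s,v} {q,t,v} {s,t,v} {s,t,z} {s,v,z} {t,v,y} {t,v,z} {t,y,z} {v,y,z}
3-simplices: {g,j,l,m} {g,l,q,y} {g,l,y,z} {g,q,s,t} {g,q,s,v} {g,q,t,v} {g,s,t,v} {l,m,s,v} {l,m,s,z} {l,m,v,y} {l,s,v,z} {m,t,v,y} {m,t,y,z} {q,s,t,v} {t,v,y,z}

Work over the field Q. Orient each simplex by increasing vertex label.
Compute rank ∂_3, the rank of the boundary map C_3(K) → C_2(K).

rank∂_3=14

n_0=10 n_1=39 n_2=50 n_3=15  [Q]
∂1: piv[gj,gl,gm,gq,gs,gt,gv,gy,gz] rk=9  ker:jl,jm,jq,js,jz,lm,lq,ls,lv,ly,lz,ms,mt,mv,my,mz,qs,qt,qv,qy,qz,st,sv,sz,tv,ty,tz,vy,vz,yz
∂2: piv[gjl,gjm,gjq,gjz,glm,glq,gly,glz,gmt,gmz,gqs,gqt,gqv,gqy,gqz,gst,gsv,gtv,gtz,gyz,jms,lms,lmv,lmy,lsv,lsz,lvy,lvz,mtv,mty] rk=30  ker:jlm,jqz,lmz,lqy,lyz,msv,msz,mtz,mvy,myz,qst,qsv,qtv,stv,stz,svz,tvy,tvz,tyz,vyz
∂3: piv[gjlm,glqy,glyz,gqst,gqsv,gqtv,gstv,lmsv,lmsz,lmvy,lsvz,mtvy,mtyz,tvyz] rk=14  ker:qstv
rk∂_3=14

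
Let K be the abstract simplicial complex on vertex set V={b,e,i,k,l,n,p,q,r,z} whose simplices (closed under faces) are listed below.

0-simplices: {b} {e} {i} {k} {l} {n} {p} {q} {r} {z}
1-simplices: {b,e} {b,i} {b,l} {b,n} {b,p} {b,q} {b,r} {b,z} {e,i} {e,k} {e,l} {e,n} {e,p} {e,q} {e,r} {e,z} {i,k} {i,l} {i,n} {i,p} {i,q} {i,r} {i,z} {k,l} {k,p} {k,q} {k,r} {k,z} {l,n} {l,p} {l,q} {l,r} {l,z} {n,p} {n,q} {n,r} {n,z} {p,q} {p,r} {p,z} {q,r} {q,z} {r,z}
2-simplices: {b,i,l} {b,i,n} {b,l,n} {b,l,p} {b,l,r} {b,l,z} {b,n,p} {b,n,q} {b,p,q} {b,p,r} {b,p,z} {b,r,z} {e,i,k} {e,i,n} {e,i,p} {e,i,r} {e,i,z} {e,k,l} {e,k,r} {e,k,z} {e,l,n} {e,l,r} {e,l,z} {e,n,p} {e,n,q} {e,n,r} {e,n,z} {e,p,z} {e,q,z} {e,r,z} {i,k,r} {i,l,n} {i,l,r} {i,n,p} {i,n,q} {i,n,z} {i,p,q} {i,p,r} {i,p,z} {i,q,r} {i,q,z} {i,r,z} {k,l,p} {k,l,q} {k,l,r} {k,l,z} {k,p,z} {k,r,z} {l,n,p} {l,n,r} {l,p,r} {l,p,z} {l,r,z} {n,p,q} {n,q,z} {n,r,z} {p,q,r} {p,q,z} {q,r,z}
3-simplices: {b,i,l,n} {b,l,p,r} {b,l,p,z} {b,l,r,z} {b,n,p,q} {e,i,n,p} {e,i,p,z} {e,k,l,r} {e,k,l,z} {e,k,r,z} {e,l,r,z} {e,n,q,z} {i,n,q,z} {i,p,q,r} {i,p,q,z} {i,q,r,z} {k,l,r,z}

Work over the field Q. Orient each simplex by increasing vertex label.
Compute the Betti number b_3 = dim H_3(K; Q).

b_3=1

n_0=10 n_1=43 n_2=59 n_3=17  [Q]
∂1: piv[be,bi,bl,bn,bp,bq,br,bz,ek] rk=9  ker:ei,el,en,ep,eq,er,ez,ik,il,in,ip,iq,ir,iz,kl,kp,kq,kr,kz,ln,lp,lq,lr,lz,np,nq,nr,nz,pq,pr,pz,qr,qz,rz
∂2: piv[bil,bin,bln,blp,blr,blz,bnp,bnq,bpq,bpr,bpz,brz,eik,ein,eip,eir,eiz,ekl,ekr,ekz,eln,elr,elz,enp,enq,enr,enz,eqz,inq,iqr,klp,klq] rk=32  ker:epz,erz,ikr,iln,ilr,inp,inz,ipq,ipr,ipz,iqz,irz,klr,klz,kpz,krz,lnp,lnr,lpr,lpz,lrz,npq,nqz,nrz,pqr,pqz,qrz
∂3: piv[biln,blpr,blpz,blrz,bnpq,einp,eipz,eklr,eklz,ekrz,elrz,enqz,inqz,ipqr,ipqz,iqrz] rk=16  ker:klrz
b_3=(17−16)−0=1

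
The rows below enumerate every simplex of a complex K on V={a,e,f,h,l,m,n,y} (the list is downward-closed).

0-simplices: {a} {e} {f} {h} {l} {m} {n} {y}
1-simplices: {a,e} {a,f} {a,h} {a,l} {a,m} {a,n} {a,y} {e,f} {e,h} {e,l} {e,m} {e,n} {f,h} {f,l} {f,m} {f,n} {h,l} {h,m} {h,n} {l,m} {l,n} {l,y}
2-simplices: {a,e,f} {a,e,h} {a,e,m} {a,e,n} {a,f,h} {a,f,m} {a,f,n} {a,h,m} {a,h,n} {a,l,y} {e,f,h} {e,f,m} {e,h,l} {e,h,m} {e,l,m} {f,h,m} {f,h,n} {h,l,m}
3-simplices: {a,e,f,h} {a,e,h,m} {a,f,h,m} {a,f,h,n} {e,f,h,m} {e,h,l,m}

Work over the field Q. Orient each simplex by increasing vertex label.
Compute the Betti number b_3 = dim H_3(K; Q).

n_0=8 n_1=22 n_2=18 n_3=6  [Q]
∂1: piv[ae,af,ah,al,am,an,ay] rk=7  ker:ef,eh,el,em,en,fh,fl,fm,fn,hl,hm,hn,lm,ln,ly
∂2: piv[aef,aeh,aem,aen,afh,afm,afn,ahm,ahn,aly,ehl,elm] rk=12  ker:efh,efm,ehm,fhm,fhn,hlm
∂3: piv[aefh,aehm,afhm,afhn,efhm,ehlm] rk=6
b_3=(6−6)−0=0

b_3=0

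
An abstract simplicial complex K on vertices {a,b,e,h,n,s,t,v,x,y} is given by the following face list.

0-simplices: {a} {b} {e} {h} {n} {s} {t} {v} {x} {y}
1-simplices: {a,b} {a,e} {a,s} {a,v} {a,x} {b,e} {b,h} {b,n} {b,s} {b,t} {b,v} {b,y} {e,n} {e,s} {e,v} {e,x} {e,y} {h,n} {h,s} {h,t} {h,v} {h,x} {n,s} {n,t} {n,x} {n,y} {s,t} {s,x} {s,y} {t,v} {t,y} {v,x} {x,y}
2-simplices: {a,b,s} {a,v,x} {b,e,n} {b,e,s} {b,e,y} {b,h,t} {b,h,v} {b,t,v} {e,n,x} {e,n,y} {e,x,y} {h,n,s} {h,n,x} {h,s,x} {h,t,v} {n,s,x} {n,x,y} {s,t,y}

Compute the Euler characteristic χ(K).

n_0=10 n_1=33 n_2=18
χ=+10−33+18=-5

χ(K)=-5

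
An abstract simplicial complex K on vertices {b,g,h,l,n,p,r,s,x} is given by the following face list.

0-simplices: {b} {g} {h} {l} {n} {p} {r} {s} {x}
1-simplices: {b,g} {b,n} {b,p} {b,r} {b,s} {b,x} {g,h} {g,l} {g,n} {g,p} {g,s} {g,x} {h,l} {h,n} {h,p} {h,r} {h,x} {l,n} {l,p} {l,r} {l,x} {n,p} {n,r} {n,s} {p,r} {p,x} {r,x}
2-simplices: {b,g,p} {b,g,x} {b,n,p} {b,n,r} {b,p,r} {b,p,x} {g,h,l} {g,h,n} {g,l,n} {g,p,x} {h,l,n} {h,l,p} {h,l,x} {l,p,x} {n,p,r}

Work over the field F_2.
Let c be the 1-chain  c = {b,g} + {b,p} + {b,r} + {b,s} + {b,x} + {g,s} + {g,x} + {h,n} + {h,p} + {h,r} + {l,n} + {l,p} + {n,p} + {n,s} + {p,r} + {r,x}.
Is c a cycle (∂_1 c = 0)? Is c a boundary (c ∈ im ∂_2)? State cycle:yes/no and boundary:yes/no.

n_0=9 n_1=27 n_2=15  [Z2]
∂1: piv[bg,bn,bp,br,bs,bx,gh,gl] rk=8  ker:gn,gp,gs,gx,hl,hn,hp,hr,hx,ln,lp,lr,lx,np,nr,ns,pr,px,rx
∂2: piv[bgp,bgx,bnp,bnr,bpr,bpx,ghl,ghn,gln,hlp,hlx,lpx] rk=12  ker:gpx,hln,npr
∂1c = {b} + {g} + {h} + {p} + {s} + {x}

cycle:no boundary:no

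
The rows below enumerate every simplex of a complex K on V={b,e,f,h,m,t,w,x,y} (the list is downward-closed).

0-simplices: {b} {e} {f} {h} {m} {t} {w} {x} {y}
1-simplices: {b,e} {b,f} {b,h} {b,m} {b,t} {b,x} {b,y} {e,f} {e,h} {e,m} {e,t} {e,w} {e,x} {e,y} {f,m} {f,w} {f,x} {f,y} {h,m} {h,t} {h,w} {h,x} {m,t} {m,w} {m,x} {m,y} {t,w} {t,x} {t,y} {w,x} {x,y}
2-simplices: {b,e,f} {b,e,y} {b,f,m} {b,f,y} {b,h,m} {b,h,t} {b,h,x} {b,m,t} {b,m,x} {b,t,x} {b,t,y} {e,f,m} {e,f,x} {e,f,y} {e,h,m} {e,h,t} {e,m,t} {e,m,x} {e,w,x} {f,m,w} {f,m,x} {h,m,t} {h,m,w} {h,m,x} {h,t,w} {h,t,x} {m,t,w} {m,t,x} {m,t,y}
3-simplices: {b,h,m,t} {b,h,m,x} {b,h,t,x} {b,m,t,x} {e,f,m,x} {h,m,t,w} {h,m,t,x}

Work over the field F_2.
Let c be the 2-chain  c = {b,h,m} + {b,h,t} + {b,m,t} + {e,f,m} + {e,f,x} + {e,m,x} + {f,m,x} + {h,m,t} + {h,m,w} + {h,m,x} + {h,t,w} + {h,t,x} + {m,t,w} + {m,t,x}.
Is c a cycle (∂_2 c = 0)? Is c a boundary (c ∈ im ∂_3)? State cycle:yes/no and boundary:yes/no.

n_0=9 n_1=31 n_2=29 n_3=7  [Z2]
∂1: piv[be,bf,bh,bm,bt,bx,by,ew] rk=8  ker:ef,eh,em,et,ex,ey,fm,fw,fx,fy,hm,ht,hw,hx,mt,mw,mx,my,tw,tx,ty,wx,xy
∂2: piv[bef,bey,bfm,bfy,bhm,bht,bhx,bmt,bmx,btx,bty,efm,efx,ehm,eht,emx,ewx,fmw,hmw,htw,mty] rk=21  ker:efy,emt,fmx,hmt,hmx,htx,mtw,mtx
∂3: piv[bhmt,bhmx,bhtx,bmtx,efmx,hmtw] rk=6  ker:hmtx
∂2c = 0
c vs im∂3: reduces to 0 ⇒ boundary

cycle:yes boundary:yes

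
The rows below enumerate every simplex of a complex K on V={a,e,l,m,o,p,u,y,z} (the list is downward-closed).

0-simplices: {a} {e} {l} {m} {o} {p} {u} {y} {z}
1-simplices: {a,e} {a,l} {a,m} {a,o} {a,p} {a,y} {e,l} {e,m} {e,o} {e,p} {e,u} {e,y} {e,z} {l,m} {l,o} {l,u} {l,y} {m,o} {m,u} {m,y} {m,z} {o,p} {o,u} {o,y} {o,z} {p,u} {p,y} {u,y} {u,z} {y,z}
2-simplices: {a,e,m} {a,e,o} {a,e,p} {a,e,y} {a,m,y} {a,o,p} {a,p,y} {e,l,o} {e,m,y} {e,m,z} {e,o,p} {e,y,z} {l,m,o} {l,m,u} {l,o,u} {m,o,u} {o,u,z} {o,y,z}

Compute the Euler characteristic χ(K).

n_0=9 n_1=30 n_2=18
χ=+9−30+18=-3

χ(K)=-3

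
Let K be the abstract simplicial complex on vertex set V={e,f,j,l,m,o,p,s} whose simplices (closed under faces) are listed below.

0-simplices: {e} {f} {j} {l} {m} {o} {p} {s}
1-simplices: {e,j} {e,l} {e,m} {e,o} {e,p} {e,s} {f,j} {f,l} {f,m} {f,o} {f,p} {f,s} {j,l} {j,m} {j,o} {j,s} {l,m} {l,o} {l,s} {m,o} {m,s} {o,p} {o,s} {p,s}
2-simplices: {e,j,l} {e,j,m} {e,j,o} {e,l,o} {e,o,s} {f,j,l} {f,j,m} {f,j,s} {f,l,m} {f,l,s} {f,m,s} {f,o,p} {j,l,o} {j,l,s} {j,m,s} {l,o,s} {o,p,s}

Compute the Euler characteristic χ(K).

n_0=8 n_1=24 n_2=17
χ=+8−24+17=1

χ(K)=1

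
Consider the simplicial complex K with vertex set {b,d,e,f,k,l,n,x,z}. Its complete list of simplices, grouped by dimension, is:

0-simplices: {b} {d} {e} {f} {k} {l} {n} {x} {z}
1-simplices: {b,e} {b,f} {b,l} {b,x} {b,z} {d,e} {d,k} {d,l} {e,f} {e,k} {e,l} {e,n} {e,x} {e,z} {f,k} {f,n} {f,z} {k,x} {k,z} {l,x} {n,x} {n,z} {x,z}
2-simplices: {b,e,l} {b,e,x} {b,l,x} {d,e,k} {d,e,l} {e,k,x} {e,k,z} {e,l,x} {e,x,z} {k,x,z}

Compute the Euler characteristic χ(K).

n_0=9 n_1=23 n_2=10
χ=+9−23+10=-4

χ(K)=-4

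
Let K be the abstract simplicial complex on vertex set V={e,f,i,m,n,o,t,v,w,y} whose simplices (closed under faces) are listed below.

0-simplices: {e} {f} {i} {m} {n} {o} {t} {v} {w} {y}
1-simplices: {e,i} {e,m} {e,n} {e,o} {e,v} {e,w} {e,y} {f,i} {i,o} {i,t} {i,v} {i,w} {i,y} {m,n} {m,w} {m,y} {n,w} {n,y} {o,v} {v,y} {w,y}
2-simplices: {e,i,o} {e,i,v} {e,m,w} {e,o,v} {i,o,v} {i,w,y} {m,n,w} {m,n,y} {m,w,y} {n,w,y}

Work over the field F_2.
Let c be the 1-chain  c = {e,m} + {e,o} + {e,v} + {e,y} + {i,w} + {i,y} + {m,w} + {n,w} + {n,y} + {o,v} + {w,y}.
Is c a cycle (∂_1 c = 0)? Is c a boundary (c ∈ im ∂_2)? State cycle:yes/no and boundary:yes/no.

n_0=10 n_1=21 n_2=10  [Z2]
∂1: piv[ei,em,en,eo,ev,ew,ey,fi,it] rk=9  ker:io,iv,iw,iy,mn,mw,my,nw,ny,ov,vy,wy
∂2: piv[eio,eiv,emw,eov,iwy,mnw,mny,mwy] rk=8  ker:iov,nwy
∂1c = 0
c vs im∂2: residual ≠ 0 ⇒ not boundary

cycle:yes boundary:no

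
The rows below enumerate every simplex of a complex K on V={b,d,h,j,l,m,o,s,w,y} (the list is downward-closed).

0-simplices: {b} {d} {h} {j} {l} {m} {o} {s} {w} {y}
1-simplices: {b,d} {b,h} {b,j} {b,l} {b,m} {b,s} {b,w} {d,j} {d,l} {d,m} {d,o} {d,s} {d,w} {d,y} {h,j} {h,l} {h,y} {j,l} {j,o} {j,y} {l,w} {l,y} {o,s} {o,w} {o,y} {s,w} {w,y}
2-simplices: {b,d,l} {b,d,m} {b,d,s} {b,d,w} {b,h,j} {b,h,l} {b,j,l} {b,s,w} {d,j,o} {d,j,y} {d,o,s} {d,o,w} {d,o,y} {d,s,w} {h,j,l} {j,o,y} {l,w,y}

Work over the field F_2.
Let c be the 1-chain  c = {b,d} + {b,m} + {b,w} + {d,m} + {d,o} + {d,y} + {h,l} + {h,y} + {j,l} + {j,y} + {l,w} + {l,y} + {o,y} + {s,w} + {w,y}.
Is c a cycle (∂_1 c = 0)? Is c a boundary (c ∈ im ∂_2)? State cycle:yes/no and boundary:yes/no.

cycle:no boundary:no

n_0=10 n_1=27 n_2=17  [Z2]
∂1: piv[bd,bh,bj,bl,bm,bs,bw,do,dy] rk=9  ker:dj,dl,dm,ds,dw,hj,hl,hy,jl,jo,jy,lw,ly,os,ow,oy,sw,wy
∂2: piv[bdl,bdm,bds,bdw,bhj,bhl,bjl,bsw,djo,djy,dos,dow,doy,lwy] rk=14  ker:dsw,hjl,joy
∂1c = {b} + {s}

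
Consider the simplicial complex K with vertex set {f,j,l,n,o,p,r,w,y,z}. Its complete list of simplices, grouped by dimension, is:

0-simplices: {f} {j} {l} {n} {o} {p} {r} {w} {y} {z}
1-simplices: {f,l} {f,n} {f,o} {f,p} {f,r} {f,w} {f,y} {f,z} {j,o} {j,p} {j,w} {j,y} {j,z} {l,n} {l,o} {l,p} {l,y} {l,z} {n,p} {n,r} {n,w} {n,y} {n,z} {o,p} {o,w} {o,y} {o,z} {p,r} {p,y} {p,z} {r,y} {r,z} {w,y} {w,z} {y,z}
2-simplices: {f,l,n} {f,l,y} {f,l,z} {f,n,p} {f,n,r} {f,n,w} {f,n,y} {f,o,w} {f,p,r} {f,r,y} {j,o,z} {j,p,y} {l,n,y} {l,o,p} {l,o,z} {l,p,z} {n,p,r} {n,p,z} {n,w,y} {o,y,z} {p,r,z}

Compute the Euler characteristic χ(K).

n_0=10 n_1=35 n_2=21
χ=+10−35+21=-4

χ(K)=-4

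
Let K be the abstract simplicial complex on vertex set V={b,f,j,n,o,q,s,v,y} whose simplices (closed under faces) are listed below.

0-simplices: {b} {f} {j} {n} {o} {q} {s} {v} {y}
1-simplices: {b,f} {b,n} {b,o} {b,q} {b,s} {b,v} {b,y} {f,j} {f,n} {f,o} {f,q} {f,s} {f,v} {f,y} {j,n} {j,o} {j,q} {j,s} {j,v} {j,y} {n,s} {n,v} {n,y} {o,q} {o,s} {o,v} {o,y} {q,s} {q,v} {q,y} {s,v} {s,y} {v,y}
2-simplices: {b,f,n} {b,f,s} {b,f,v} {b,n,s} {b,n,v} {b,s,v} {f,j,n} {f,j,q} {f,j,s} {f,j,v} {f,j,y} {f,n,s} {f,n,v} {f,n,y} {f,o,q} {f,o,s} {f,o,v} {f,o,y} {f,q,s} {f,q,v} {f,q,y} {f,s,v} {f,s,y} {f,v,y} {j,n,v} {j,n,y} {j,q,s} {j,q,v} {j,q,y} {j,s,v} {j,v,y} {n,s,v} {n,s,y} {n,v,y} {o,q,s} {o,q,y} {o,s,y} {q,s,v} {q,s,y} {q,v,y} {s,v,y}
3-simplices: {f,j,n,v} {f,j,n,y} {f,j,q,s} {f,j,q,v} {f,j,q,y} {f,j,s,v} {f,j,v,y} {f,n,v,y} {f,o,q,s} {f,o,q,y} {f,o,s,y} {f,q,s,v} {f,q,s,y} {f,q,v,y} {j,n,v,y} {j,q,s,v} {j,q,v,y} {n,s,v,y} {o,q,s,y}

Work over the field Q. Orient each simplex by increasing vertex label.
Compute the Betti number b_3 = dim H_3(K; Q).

b_3=4

n_0=9 n_1=33 n_2=41 n_3=19  [Q]
∂1: piv[bf,bn,bo,bq,bs,bv,by,fj] rk=8  ker:fn,fo,fq,fs,fv,fy,jn,jo,jq,js,jv,jy,ns,nv,ny,oq,os,ov,oy,qs,qv,qy,sv,sy,vy
∂2: piv[bfn,bfs,bfv,bns,bnv,bsv,fjn,fjq,fjs,fjv,fjy,fny,foq,fos,fov,foy,fqs,fqv,fqy,fsy,fvy] rk=21  ker:fns,fnv,fsv,jnv,jny,jqs,jqv,jqy,jsv,jvy,nsv,nsy,nvy,oqs,oqy,osy,qsv,qsy,qvy,svy
∂3: piv[fjnv,fjny,fjqs,fjqv,fjqy,fjsv,fjvy,fnvy,foqs,foqy,fosy,fqsv,fqsy,fqvy,nsvy] rk=15  ker:jnvy,jqsv,jqvy,oqsy
b_3=(19−15)−0=4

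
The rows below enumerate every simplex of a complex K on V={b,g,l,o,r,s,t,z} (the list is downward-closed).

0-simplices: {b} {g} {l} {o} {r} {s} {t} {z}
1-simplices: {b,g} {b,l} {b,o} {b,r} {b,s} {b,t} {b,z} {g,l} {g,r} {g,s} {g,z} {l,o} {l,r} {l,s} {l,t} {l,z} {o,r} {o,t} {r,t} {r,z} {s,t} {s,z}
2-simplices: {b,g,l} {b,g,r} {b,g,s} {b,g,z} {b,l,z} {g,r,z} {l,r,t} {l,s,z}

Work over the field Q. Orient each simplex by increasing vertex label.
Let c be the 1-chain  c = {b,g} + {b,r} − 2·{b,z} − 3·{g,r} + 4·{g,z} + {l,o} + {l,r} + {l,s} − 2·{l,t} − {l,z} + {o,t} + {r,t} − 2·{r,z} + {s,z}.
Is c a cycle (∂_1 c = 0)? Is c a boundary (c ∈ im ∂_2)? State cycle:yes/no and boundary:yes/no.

n_0=8 n_1=22 n_2=8  [Q]
∂1: piv[bg,bl,bo,br,bs,bt,bz] rk=7  ker:gl,gr,gs,gz,lo,lr,ls,lt,lz,or,ot,rt,rz,st,sz
∂2: piv[bgl,bgr,bgs,bgz,blz,grz,lrt,lsz] rk=8
∂1c = 0
c vs im∂2: residual ≠ 0 ⇒ not boundary

cycle:yes boundary:no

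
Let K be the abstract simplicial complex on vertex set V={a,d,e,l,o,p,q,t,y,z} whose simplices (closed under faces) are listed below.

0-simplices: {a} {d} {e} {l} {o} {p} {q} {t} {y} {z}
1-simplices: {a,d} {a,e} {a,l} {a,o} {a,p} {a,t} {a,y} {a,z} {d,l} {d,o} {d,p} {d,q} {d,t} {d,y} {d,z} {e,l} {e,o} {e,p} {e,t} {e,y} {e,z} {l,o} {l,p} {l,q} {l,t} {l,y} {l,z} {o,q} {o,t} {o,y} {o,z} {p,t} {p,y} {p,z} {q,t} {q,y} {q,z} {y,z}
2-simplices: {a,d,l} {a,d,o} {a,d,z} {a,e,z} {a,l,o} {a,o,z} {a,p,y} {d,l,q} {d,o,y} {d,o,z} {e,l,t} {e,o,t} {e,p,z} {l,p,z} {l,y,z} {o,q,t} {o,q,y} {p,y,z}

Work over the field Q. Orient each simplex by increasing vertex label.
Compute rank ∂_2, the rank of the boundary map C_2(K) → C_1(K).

rank∂_2=17

n_0=10 n_1=38 n_2=18  [Q]
∂1: piv[ad,ae,al,ao,ap,at,ay,az,dq] rk=9  ker:dl,do,dp,dt,dy,dz,el,eo,ep,et,ey,ez,lo,lp,lq,lt,ly,lz,oq,ot,oy,oz,pt,py,pz,qt,qy,qz,yz
∂2: piv[adl,ado,adz,aez,alo,aoz,apy,dlq,doy,elt,eot,epz,lpz,lyz,oqt,oqy,pyz] rk=17  ker:doz
rk∂_2=17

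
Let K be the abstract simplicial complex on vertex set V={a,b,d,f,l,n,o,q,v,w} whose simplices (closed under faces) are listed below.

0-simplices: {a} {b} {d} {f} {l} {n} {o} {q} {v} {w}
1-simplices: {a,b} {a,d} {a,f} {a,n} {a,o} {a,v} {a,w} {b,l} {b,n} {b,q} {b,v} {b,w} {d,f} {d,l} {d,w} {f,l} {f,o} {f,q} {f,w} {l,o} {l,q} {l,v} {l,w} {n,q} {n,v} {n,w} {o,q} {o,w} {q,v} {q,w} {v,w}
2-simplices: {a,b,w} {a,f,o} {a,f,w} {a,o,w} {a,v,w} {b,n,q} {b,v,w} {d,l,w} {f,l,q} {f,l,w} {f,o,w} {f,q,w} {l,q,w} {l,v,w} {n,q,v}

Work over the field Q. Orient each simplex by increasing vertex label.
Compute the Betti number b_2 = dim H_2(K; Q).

b_2=2

n_0=10 n_1=31 n_2=15  [Q]
∂1: piv[ab,ad,af,an,ao,av,aw,bl,bq] rk=9  ker:bn,bv,bw,df,dl,dw,fl,fo,fq,fw,lo,lq,lv,lw,nq,nv,nw,oq,ow,qv,qw,vw
∂2: piv[abw,afo,afw,aow,avw,bnq,bvw,dlw,flq,flw,fqw,lvw,nqv] rk=13  ker:fow,lqw
b_2=(15−13)−0=2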